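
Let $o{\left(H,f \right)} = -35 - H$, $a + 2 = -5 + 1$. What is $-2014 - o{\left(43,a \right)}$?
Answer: $-1936$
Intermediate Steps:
$a = -6$ ($a = -2 + \left(-5 + 1\right) = -2 - 4 = -6$)
$-2014 - o{\left(43,a \right)} = -2014 - \left(-35 - 43\right) = -2014 - -78 = -2014 + 78 = -1936$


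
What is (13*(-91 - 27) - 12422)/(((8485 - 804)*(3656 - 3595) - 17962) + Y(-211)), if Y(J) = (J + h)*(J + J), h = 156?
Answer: -13956/473789 ≈ -0.029456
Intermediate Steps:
Y(J) = 2*J*(156 + J) (Y(J) = (J + 156)*(J + J) = (156 + J)*(2*J) = 2*J*(156 + J))
(13*(-91 - 27) - 12422)/(((8485 - 804)*(3656 - 3595) - 17962) + Y(-211)) = (13*(-91 - 27) - 12422)/(((8485 - 804)*(3656 - 3595) - 17962) + 2*(-211)*(156 - 211)) = (13*(-118) - 12422)/((7681*61 - 17962) + 2*(-211)*(-55)) = (-1534 - 12422)/((468541 - 17962) + 23210) = -13956/(450579 + 23210) = -13956/473789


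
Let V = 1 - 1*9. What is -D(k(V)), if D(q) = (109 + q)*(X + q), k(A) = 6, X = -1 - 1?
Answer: -460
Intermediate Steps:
V = -8 (V = 1 - 9 = -8)
X = -2
D(q) = (-2 + q)*(109 + q) (D(q) = (109 + q)*(-2 + q) = (-2 + q)*(109 + q))
-D(k(V)) = -(-218 + 6**2 + 107*6) = -(-218 + 36 + 642) = -1*460 = -460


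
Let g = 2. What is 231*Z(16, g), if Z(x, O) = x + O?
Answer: 4158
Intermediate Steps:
Z(x, O) = O + x
231*Z(16, g) = 231*(2 + 16) = 231*18 = 4158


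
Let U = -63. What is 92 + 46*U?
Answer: -2806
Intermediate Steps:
92 + 46*U = 92 + 46*(-63) = 92 - 2898 = -2806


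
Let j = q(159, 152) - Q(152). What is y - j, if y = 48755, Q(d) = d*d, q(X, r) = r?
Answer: 71707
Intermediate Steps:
Q(d) = d**2
j = -22952 (j = 152 - 1*152**2 = 152 - 1*23104 = 152 - 23104 = -22952)
y - j = 48755 - 1*(-22952) = 48755 + 22952 = 71707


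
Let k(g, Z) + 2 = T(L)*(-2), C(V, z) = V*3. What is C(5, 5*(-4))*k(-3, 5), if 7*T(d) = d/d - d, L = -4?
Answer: -360/7 ≈ -51.429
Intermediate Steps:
T(d) = ⅐ - d/7 (T(d) = (d/d - d)/7 = (1 - d)/7 = ⅐ - d/7)
C(V, z) = 3*V
k(g, Z) = -24/7 (k(g, Z) = -2 + (⅐ - ⅐*(-4))*(-2) = -2 + (⅐ + 4/7)*(-2) = -2 + (5/7)*(-2) = -2 - 10/7 = -24/7)
C(5, 5*(-4))*k(-3, 5) = (3*5)*(-24/7) = 15*(-24/7) = -360/7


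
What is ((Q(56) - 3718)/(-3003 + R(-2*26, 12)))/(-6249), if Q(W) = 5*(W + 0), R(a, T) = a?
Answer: -1146/6363565 ≈ -0.00018009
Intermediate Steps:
Q(W) = 5*W
((Q(56) - 3718)/(-3003 + R(-2*26, 12)))/(-6249) = ((5*56 - 3718)/(-3003 - 2*26))/(-6249) = ((280 - 3718)/(-3003 - 52))*(-1/6249) = -3438/(-3055)*(-1/6249) = -3438*(-1/3055)*(-1/6249) = (3438/3055)*(-1/6249) = -1146/6363565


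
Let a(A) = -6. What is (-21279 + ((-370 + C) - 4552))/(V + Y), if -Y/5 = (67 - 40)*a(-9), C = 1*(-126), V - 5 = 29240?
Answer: -26327/30055 ≈ -0.87596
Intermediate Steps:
V = 29245 (V = 5 + 29240 = 29245)
C = -126
Y = 810 (Y = -5*(67 - 40)*(-6) = -135*(-6) = -5*(-162) = 810)
(-21279 + ((-370 + C) - 4552))/(V + Y) = (-21279 + ((-370 - 126) - 4552))/(29245 + 810) = (-21279 + (-496 - 4552))/30055 = (-21279 - 5048)*(1/30055) = -26327*1/30055 = -26327/30055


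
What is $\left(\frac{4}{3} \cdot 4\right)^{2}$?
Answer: $\frac{256}{9} \approx 28.444$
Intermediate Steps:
$\left(\frac{4}{3} \cdot 4\right)^{2} = \left(\frac{16}{3}\right)^{2} = \frac{256}{9}$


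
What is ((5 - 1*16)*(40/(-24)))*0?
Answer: 0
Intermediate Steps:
((5 - 1*16)*(40/(-24)))*0 = ((5 - 16)*(40*(-1/24)))*0 = -11*(-5/3)*0 = (55/3)*0 = 0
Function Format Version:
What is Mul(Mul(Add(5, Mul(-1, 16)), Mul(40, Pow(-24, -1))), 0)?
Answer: 0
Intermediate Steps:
Mul(Mul(Add(5, Mul(-1, 16)), Mul(40, Pow(-24, -1))), 0) = Mul(Mul(Add(5, -16), Mul(40, Rational(-1, 24))), 0) = Mul(Mul(-11, Rational(-5, 3)), 0) = Mul(Rational(55, 3), 0) = 0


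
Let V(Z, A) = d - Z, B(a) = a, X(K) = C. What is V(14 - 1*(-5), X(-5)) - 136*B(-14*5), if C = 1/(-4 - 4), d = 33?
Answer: 9534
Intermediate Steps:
C = -⅛ (C = 1/(-8) = -⅛ ≈ -0.12500)
X(K) = -⅛
V(Z, A) = 33 - Z
V(14 - 1*(-5), X(-5)) - 136*B(-14*5) = (33 - (14 - 1*(-5))) - (-1904)*5 = (33 - (14 + 5)) - 136*(-70) = (33 - 1*19) + 9520 = (33 - 19) + 9520 = 14 + 9520 = 9534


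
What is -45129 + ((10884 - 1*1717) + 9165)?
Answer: -26797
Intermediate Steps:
-45129 + ((10884 - 1*1717) + 9165) = -45129 + ((10884 - 1717) + 9165) = -45129 + (9167 + 9165) = -45129 + 18332 = -26797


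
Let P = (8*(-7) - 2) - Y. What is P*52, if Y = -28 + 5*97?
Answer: -26780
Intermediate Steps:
Y = 457 (Y = -28 + 485 = 457)
P = -515 (P = (8*(-7) - 2) - 1*457 = (-56 - 2) - 457 = -58 - 457 = -515)
P*52 = -515*52 = -26780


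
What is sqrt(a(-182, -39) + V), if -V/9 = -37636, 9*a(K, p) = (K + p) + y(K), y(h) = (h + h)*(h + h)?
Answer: sqrt(3180791)/3 ≈ 594.49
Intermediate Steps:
y(h) = 4*h**2 (y(h) = (2*h)*(2*h) = 4*h**2)
a(K, p) = K/9 + p/9 + 4*K**2/9 (a(K, p) = ((K + p) + 4*K**2)/9 = (K + p + 4*K**2)/9 = K/9 + p/9 + 4*K**2/9)
V = 338724 (V = -9*(-37636) = 338724)
sqrt(a(-182, -39) + V) = sqrt(((1/9)*(-182) + (1/9)*(-39) + (4/9)*(-182)**2) + 338724) = sqrt((-182/9 - 13/3 + (4/9)*33124) + 338724) = sqrt((-182/9 - 13/3 + 132496/9) + 338724) = sqrt(132275/9 + 338724) = sqrt(3180791/9) = sqrt(3180791)/3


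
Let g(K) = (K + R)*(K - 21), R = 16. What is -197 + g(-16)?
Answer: -197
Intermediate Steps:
g(K) = (-21 + K)*(16 + K) (g(K) = (K + 16)*(K - 21) = (16 + K)*(-21 + K) = (-21 + K)*(16 + K))
-197 + g(-16) = -197 + (-336 + (-16)² - 5*(-16)) = -197 + (-336 + 256 + 80) = -197 + 0 = -197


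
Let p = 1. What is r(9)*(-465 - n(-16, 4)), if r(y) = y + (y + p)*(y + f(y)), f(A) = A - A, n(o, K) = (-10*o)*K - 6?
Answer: -108801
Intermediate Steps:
n(o, K) = -6 - 10*K*o (n(o, K) = -10*K*o - 6 = -6 - 10*K*o)
f(A) = 0
r(y) = y + y*(1 + y) (r(y) = y + (y + 1)*(y + 0) = y + (1 + y)*y = y + y*(1 + y))
r(9)*(-465 - n(-16, 4)) = (9*(2 + 9))*(-465 - (-6 - 10*4*(-16))) = (9*11)*(-465 - (-6 + 640)) = 99*(-465 - 1*634) = 99*(-465 - 634) = 99*(-1099) = -108801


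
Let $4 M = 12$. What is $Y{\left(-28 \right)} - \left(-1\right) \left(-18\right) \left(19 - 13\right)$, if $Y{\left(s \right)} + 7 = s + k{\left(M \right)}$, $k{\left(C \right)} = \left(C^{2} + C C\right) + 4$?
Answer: $-121$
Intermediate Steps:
$M = 3$ ($M = \frac{1}{4} \cdot 12 = 3$)
$k{\left(C \right)} = 4 + 2 C^{2}$ ($k{\left(C \right)} = \left(C^{2} + C^{2}\right) + 4 = 2 C^{2} + 4 = 4 + 2 C^{2}$)
$Y{\left(s \right)} = 15 + s$ ($Y{\left(s \right)} = -7 + \left(s + \left(4 + 2 \cdot 3^{2}\right)\right) = -7 + \left(s + \left(4 + 2 \cdot 9\right)\right) = -7 + \left(s + \left(4 + 18\right)\right) = -7 + \left(s + 22\right) = -7 + \left(22 + s\right) = 15 + s$)
$Y{\left(-28 \right)} - \left(-1\right) \left(-18\right) \left(19 - 13\right) = \left(15 - 28\right) - \left(-1\right) \left(-18\right) \left(19 - 13\right) = -13 - 18 \cdot 6 = -13 - 108 = -121$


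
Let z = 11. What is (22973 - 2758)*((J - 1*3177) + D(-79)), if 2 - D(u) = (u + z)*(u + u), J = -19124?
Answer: -667964245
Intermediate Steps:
D(u) = 2 - 2*u*(11 + u) (D(u) = 2 - (u + 11)*(u + u) = 2 - (11 + u)*2*u = 2 - 2*u*(11 + u))
(22973 - 2758)*((J - 1*3177) + D(-79)) = (22973 - 2758)*((-19124 - 1*3177) + (2 - 22*(-79) - 2*(-79)²)) = 20215*((-19124 - 3177) + (2 + 1738 - 2*6241)) = 20215*(-22301 + (2 + 1738 - 12482)) = 20215*(-22301 - 10742) = 20215*(-33043) = -667964245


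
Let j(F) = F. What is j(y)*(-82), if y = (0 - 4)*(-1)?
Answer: -328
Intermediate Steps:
y = 4 (y = -4*(-1) = 4)
j(y)*(-82) = 4*(-82) = -328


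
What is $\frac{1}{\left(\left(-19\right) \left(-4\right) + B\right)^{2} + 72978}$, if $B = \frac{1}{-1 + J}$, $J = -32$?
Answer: $\frac{1089}{85758091} \approx 1.2699 \cdot 10^{-5}$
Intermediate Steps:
$B = - \frac{1}{33}$ ($B = \frac{1}{-1 - 32} = \frac{1}{-33} = - \frac{1}{33} \approx -0.030303$)
$\frac{1}{\left(\left(-19\right) \left(-4\right) + B\right)^{2} + 72978} = \frac{1}{\left(\left(-19\right) \left(-4\right) - \frac{1}{33}\right)^{2} + 72978} = \frac{1}{\left(76 - \frac{1}{33}\right)^{2} + 72978} = \frac{1}{\left(\frac{2507}{33}\right)^{2} + 72978} = \frac{1}{\frac{6285049}{1089} + 72978} = \frac{1}{\frac{85758091}{1089}} = \frac{1089}{85758091}$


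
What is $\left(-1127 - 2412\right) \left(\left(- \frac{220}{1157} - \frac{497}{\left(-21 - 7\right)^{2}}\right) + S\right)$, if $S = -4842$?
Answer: $\frac{2220908350585}{129584} \approx 1.7139 \cdot 10^{7}$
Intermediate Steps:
$\left(-1127 - 2412\right) \left(\left(- \frac{220}{1157} - \frac{497}{\left(-21 - 7\right)^{2}}\right) + S\right) = \left(-1127 - 2412\right) \left(\left(- \frac{220}{1157} - \frac{497}{\left(-21 - 7\right)^{2}}\right) - 4842\right) = - 3539 \left(\left(\left(-220\right) \frac{1}{1157} - \frac{497}{\left(-28\right)^{2}}\right) - 4842\right) = - 3539 \left(\left(- \frac{220}{1157} - \frac{497}{784}\right) - 4842\right) = - 3539 \left(\left(- \frac{220}{1157} - \frac{71}{112}\right) - 4842\right) = - 3539 \left(- \frac{106787}{129584} - 4842\right) = \left(-3539\right) \left(- \frac{627552515}{129584}\right) = \frac{2220908350585}{129584}$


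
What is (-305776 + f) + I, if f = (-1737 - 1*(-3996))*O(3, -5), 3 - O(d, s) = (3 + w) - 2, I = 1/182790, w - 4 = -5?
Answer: -54654027209/182790 ≈ -2.9900e+5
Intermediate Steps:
w = -1 (w = 4 - 5 = -1)
I = 1/182790 ≈ 5.4708e-6
O(d, s) = 3 (O(d, s) = 3 - ((3 - 1) - 2) = 3 - (2 - 2) = 3 - 1*0 = 3 + 0 = 3)
f = 6777 (f = (-1737 - 1*(-3996))*3 = (-1737 + 3996)*3 = 2259*3 = 6777)
(-305776 + f) + I = (-305776 + 6777) + 1/182790 = -298999 + 1/182790 = -54654027209/182790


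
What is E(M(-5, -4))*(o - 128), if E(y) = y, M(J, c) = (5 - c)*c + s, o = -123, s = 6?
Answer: 7530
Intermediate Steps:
M(J, c) = 6 + c*(5 - c) (M(J, c) = (5 - c)*c + 6 = c*(5 - c) + 6 = 6 + c*(5 - c))
E(M(-5, -4))*(o - 128) = (6 - 1*(-4)² + 5*(-4))*(-123 - 128) = (6 - 1*16 - 20)*(-251) = (6 - 16 - 20)*(-251) = -30*(-251) = 7530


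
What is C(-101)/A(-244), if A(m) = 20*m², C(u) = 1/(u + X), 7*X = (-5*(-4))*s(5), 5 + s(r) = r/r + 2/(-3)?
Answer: -3/408416960 ≈ -7.3454e-9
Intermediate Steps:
s(r) = -14/3 (s(r) = -5 + (r/r + 2/(-3)) = -5 + (1 + 2*(-⅓)) = -5 + (1 - ⅔) = -5 + ⅓ = -14/3)
X = -40/3 (X = (-5*(-4)*(-14/3))/7 = (20*(-14/3))/7 = (⅐)*(-280/3) = -40/3 ≈ -13.333)
C(u) = 1/(-40/3 + u) (C(u) = 1/(u - 40/3) = 1/(-40/3 + u))
C(-101)/A(-244) = (3/(-40 + 3*(-101)))/((20*(-244)²)) = (3/(-40 - 303))/((20*59536)) = (3/(-343))/1190720 = (3*(-1/343))*(1/1190720) = -3/343*1/1190720 = -3/408416960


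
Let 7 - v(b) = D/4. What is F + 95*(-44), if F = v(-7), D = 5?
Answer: -16697/4 ≈ -4174.3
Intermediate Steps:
v(b) = 23/4 (v(b) = 7 - 5/4 = 23/4)
F = 23/4 ≈ 5.7500
F + 95*(-44) = 23/4 + 95*(-44) = 23/4 - 4180 = -16697/4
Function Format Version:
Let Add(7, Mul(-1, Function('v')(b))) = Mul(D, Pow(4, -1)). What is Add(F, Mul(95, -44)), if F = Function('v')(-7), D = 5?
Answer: Rational(-16697, 4) ≈ -4174.3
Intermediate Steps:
Function('v')(b) = Rational(23, 4) (Function('v')(b) = Add(7, Mul(-1, Mul(5, Pow(4, -1)))) = Add(7, Mul(-1, Mul(5, Rational(1, 4)))) = Add(7, Mul(-1, Rational(5, 4))) = Add(7, Rational(-5, 4)) = Rational(23, 4))
F = Rational(23, 4) ≈ 5.7500
Add(F, Mul(95, -44)) = Add(Rational(23, 4), Mul(95, -44)) = Add(Rational(23, 4), -4180) = Rational(-16697, 4)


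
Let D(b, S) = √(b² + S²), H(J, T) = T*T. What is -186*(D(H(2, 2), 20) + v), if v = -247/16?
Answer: 22971/8 - 744*√26 ≈ -922.30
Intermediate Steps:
H(J, T) = T²
D(b, S) = √(S² + b²)
v = -247/16 ≈ -15.438
-186*(D(H(2, 2), 20) + v) = -186*(√(20² + (2²)²) - 247/16) = -186*(√(400 + 4²) - 247/16) = -186*(√(400 + 16) - 247/16) = -186*(√416 - 247/16) = -186*(4*√26 - 247/16) = -186*(-247/16 + 4*√26) = 22971/8 - 744*√26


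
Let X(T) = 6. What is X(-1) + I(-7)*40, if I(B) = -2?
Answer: -74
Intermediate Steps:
X(-1) + I(-7)*40 = 6 - 2*40 = 6 - 80 = -74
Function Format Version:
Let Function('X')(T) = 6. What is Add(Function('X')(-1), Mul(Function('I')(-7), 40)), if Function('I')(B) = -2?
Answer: -74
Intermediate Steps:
Add(Function('X')(-1), Mul(Function('I')(-7), 40)) = Add(6, Mul(-2, 40)) = Add(6, -80) = -74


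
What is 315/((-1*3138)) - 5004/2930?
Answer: -2770917/1532390 ≈ -1.8082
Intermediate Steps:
315/((-1*3138)) - 5004/2930 = 315/(-3138) - 5004*1/2930 = 315*(-1/3138) - 2502/1465 = -105/1046 - 2502/1465 = -2770917/1532390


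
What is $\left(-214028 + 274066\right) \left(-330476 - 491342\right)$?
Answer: $-49340309084$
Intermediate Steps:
$\left(-214028 + 274066\right) \left(-330476 - 491342\right) = 60038 \left(-821818\right) = -49340309084$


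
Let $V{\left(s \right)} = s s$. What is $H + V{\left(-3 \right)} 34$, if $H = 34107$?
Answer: $34413$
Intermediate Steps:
$V{\left(s \right)} = s^{2}$
$H + V{\left(-3 \right)} 34 = 34107 + \left(-3\right)^{2} \cdot 34 = 34107 + 9 \cdot 34 = 34107 + 306 = 34413$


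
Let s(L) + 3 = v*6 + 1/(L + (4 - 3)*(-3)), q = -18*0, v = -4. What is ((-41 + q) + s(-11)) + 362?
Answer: 4115/14 ≈ 293.93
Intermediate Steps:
q = 0
s(L) = -27 + 1/(-3 + L) (s(L) = -3 + (-4*6 + 1/(L + (4 - 3)*(-3))) = -3 + (-24 + 1/(L + 1*(-3))) = -3 + (-24 + 1/(L - 3)) = -3 + (-24 + 1/(-3 + L)) = -27 + 1/(-3 + L))
((-41 + q) + s(-11)) + 362 = ((-41 + 0) + (82 - 27*(-11))/(-3 - 11)) + 362 = (-41 + (82 + 297)/(-14)) + 362 = (-41 - 1/14*379) + 362 = (-41 - 379/14) + 362 = -953/14 + 362 = 4115/14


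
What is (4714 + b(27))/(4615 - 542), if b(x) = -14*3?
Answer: 4672/4073 ≈ 1.1471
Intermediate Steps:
b(x) = -42
(4714 + b(27))/(4615 - 542) = (4714 - 42)/(4615 - 542) = 4672/4073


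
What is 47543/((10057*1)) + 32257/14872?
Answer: 1031468145/149567704 ≈ 6.8963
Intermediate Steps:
47543/((10057*1)) + 32257/14872 = 47543/10057 + 32257*(1/14872) = 47543*(1/10057) + 32257/14872 = 47543/10057 + 32257/14872 = 1031468145/149567704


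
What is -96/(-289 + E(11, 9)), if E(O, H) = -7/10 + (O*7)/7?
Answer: 320/929 ≈ 0.34446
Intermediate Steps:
E(O, H) = -7/10 + O (E(O, H) = -7*1/10 + (7*O)*(1/7) = -7/10 + O)
-96/(-289 + E(11, 9)) = -96/(-289 + (-7/10 + 11)) = -96/(-289 + 103/10) = -96/(-2787/10) = -96*(-10/2787) = 320/929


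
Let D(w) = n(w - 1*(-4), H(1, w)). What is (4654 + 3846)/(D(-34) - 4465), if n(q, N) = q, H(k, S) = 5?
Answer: -1700/899 ≈ -1.8910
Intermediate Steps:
D(w) = 4 + w (D(w) = w - 1*(-4) = w + 4 = 4 + w)
(4654 + 3846)/(D(-34) - 4465) = (4654 + 3846)/((4 - 34) - 4465) = 8500/(-30 - 4465) = 8500/(-4495) = 8500*(-1/4495) = -1700/899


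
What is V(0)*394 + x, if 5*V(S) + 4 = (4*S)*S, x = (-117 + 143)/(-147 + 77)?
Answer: -2209/7 ≈ -315.57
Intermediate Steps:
x = -13/35 (x = 26/(-70) = 26*(-1/70) = -13/35 ≈ -0.37143)
V(S) = -⅘ + 4*S²/5 (V(S) = -⅘ + ((4*S)*S)/5 = -⅘ + (4*S²)/5 = -⅘ + 4*S²/5)
V(0)*394 + x = (-⅘ + (⅘)*0²)*394 - 13/35 = (-⅘ + (⅘)*0)*394 - 13/35 = (-⅘ + 0)*394 - 13/35 = -⅘*394 - 13/35 = -1576/5 - 13/35 = -2209/7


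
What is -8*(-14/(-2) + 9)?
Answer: -128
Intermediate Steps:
-8*(-14/(-2) + 9) = -8*(-14*(-½) + 9) = -8*(7 + 9) = -8*16 = -128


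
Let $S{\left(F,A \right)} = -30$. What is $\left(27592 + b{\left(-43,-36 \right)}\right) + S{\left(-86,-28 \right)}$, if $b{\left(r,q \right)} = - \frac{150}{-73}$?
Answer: $\frac{2012176}{73} \approx 27564.0$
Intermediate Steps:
$b{\left(r,q \right)} = \frac{150}{73}$ ($b{\left(r,q \right)} = \left(-150\right) \left(- \frac{1}{73}\right) = \frac{150}{73}$)
$\left(27592 + b{\left(-43,-36 \right)}\right) + S{\left(-86,-28 \right)} = \left(27592 + \frac{150}{73}\right) - 30 = \frac{2014366}{73} - 30 = \frac{2012176}{73}$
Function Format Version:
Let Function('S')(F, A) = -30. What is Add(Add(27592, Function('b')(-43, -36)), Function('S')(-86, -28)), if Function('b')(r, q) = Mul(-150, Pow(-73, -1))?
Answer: Rational(2012176, 73) ≈ 27564.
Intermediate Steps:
Function('b')(r, q) = Rational(150, 73) (Function('b')(r, q) = Mul(-150, Rational(-1, 73)) = Rational(150, 73))
Add(Add(27592, Function('b')(-43, -36)), Function('S')(-86, -28)) = Add(Add(27592, Rational(150, 73)), -30) = Add(Rational(2014366, 73), -30) = Rational(2012176, 73)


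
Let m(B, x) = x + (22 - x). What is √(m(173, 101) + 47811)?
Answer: √47833 ≈ 218.71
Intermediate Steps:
m(B, x) = 22
√(m(173, 101) + 47811) = √(22 + 47811) = √47833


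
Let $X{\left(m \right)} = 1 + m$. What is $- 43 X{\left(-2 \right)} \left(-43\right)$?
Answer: $-1849$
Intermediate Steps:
$- 43 X{\left(-2 \right)} \left(-43\right) = - 43 \left(1 - 2\right) \left(-43\right) = \left(-43\right) \left(-1\right) \left(-43\right) = 43 \left(-43\right) = -1849$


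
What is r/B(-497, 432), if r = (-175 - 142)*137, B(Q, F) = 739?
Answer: -43429/739 ≈ -58.767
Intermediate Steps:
r = -43429 (r = -317*137 = -43429)
r/B(-497, 432) = -43429/739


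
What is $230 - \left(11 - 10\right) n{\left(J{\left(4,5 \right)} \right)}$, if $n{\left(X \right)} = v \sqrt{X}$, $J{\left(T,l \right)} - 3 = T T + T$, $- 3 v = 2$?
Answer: $230 + \frac{2 \sqrt{23}}{3} \approx 233.2$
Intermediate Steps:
$v = - \frac{2}{3}$ ($v = \left(- \frac{1}{3}\right) 2 = - \frac{2}{3} \approx -0.66667$)
$J{\left(T,l \right)} = 3 + T + T^{2}$ ($J{\left(T,l \right)} = 3 + \left(T T + T\right) = 3 + \left(T^{2} + T\right) = 3 + \left(T + T^{2}\right) = 3 + T + T^{2}$)
$n{\left(X \right)} = - \frac{2 \sqrt{X}}{3}$
$230 - \left(11 - 10\right) n{\left(J{\left(4,5 \right)} \right)} = 230 - \left(11 - 10\right) \left(- \frac{2 \sqrt{3 + 4 + 4^{2}}}{3}\right) = 230 - 1 \left(- \frac{2 \sqrt{3 + 4 + 16}}{3}\right) = 230 - 1 \left(- \frac{2 \sqrt{23}}{3}\right) = 230 - - \frac{2 \sqrt{23}}{3} = 230 + \frac{2 \sqrt{23}}{3}$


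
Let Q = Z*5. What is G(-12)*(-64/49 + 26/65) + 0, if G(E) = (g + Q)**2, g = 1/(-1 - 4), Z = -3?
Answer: -1282272/6125 ≈ -209.35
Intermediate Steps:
g = -1/5 (g = 1/(-5) = -1/5 ≈ -0.20000)
Q = -15 (Q = -3*5 = -15)
G(E) = 5776/25 (G(E) = (-1/5 - 15)**2 = (-76/5)**2 = 5776/25)
G(-12)*(-64/49 + 26/65) + 0 = 5776*(-64/49 + 26/65)/25 + 0 = 5776*(-64*1/49 + 26*(1/65))/25 + 0 = 5776*(-64/49 + 2/5)/25 + 0 = (5776/25)*(-222/245) + 0 = -1282272/6125 + 0 = -1282272/6125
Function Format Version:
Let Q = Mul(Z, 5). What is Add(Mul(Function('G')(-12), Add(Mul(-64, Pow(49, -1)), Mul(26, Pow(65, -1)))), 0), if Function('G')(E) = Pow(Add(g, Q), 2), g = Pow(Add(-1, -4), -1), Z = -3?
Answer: Rational(-1282272, 6125) ≈ -209.35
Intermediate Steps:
g = Rational(-1, 5) (g = Pow(-5, -1) = Rational(-1, 5) ≈ -0.20000)
Q = -15 (Q = Mul(-3, 5) = -15)
Function('G')(E) = Rational(5776, 25) (Function('G')(E) = Pow(Add(Rational(-1, 5), -15), 2) = Pow(Rational(-76, 5), 2) = Rational(5776, 25))
Add(Mul(Function('G')(-12), Add(Mul(-64, Pow(49, -1)), Mul(26, Pow(65, -1)))), 0) = Add(Mul(Rational(5776, 25), Add(Mul(-64, Pow(49, -1)), Mul(26, Pow(65, -1)))), 0) = Add(Mul(Rational(5776, 25), Add(Mul(-64, Rational(1, 49)), Mul(26, Rational(1, 65)))), 0) = Add(Mul(Rational(5776, 25), Add(Rational(-64, 49), Rational(2, 5))), 0) = Add(Mul(Rational(5776, 25), Rational(-222, 245)), 0) = Add(Rational(-1282272, 6125), 0) = Rational(-1282272, 6125)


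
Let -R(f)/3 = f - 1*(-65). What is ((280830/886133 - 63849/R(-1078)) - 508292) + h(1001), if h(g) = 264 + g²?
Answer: 443397636414468/897652729 ≈ 4.9395e+5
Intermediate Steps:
R(f) = -195 - 3*f (R(f) = -3*(f - 1*(-65)) = -3*(f + 65) = -3*(65 + f) = -195 - 3*f)
((280830/886133 - 63849/R(-1078)) - 508292) + h(1001) = ((280830/886133 - 63849/(-195 - 3*(-1078))) - 508292) + (264 + 1001²) = ((280830*(1/886133) - 63849/(-195 + 3234)) - 508292) + (264 + 1002001) = ((280830/886133 - 63849/3039) - 508292) + 1002265 = ((280830/886133 - 63849*1/3039) - 508292) + 1002265 = ((280830/886133 - 21283/1013) - 508292) + 1002265 = (-18575087849/897652729 - 508292) + 1002265 = -456288276016717/897652729 + 1002265 = 443397636414468/897652729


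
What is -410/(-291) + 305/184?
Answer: 164195/53544 ≈ 3.0665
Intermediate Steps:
-410/(-291) + 305/184 = -410*(-1/291) + 305*(1/184) = 410/291 + 305/184 = 164195/53544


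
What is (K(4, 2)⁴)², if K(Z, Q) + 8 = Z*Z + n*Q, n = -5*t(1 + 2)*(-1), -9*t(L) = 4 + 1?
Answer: 54875873536/43046721 ≈ 1274.8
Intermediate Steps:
t(L) = -5/9 (t(L) = -(4 + 1)/9 = -⅑*5 = -5/9)
n = -25/9 (n = -5*(-5/9)*(-1) = (25/9)*(-1) = -25/9 ≈ -2.7778)
K(Z, Q) = -8 + Z² - 25*Q/9 (K(Z, Q) = -8 + (Z*Z - 25*Q/9) = -8 + (Z² - 25*Q/9) = -8 + Z² - 25*Q/9)
(K(4, 2)⁴)² = ((-8 + 4² - 25/9*2)⁴)² = ((-8 + 16 - 50/9)⁴)² = ((22/9)⁴)² = (234256/6561)² = 54875873536/43046721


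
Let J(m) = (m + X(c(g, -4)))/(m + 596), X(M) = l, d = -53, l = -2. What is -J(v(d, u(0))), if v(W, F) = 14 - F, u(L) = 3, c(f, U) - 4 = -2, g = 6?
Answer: -9/607 ≈ -0.014827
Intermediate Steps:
c(f, U) = 2 (c(f, U) = 4 - 2 = 2)
X(M) = -2
J(m) = (-2 + m)/(596 + m) (J(m) = (m - 2)/(m + 596) = (-2 + m)/(596 + m))
-J(v(d, u(0))) = -(-2 + (14 - 1*3))/(596 + (14 - 1*3)) = -(-2 + (14 - 3))/(596 + (14 - 3)) = -(-2 + 11)/(596 + 11) = -9/607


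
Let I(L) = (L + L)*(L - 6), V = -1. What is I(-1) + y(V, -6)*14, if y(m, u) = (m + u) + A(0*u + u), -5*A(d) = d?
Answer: -336/5 ≈ -67.200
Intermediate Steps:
A(d) = -d/5
y(m, u) = m + 4*u/5 (y(m, u) = (m + u) - (0*u + u)/5 = (m + u) - (0 + u)/5 = (m + u) - u/5 = m + 4*u/5)
I(L) = 2*L*(-6 + L) (I(L) = (2*L)*(-6 + L) = 2*L*(-6 + L))
I(-1) + y(V, -6)*14 = 2*(-1)*(-6 - 1) + (-1 + (4/5)*(-6))*14 = 2*(-1)*(-7) + (-1 - 24/5)*14 = 14 - 29/5*14 = 14 - 406/5 = -336/5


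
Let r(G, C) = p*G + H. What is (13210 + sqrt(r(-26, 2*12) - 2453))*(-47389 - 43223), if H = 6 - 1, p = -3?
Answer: -1196984520 - 90612*I*sqrt(2370) ≈ -1.197e+9 - 4.4112e+6*I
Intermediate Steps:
H = 5
r(G, C) = 5 - 3*G (r(G, C) = -3*G + 5 = 5 - 3*G)
(13210 + sqrt(r(-26, 2*12) - 2453))*(-47389 - 43223) = (13210 + sqrt((5 - 3*(-26)) - 2453))*(-47389 - 43223) = (13210 + sqrt((5 + 78) - 2453))*(-90612) = (13210 + sqrt(83 - 2453))*(-90612) = (13210 + sqrt(-2370))*(-90612) = (13210 + I*sqrt(2370))*(-90612) = -1196984520 - 90612*I*sqrt(2370)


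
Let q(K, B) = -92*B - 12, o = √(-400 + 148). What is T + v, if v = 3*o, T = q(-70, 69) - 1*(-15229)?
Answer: 8869 + 18*I*√7 ≈ 8869.0 + 47.624*I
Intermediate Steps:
o = 6*I*√7 (o = √(-252) = 6*I*√7 ≈ 15.875*I)
q(K, B) = -12 - 92*B
T = 8869 (T = (-12 - 92*69) - 1*(-15229) = (-12 - 6348) + 15229 = -6360 + 15229 = 8869)
v = 18*I*√7 (v = 3*(6*I*√7) = 18*I*√7 ≈ 47.624*I)
T + v = 8869 + 18*I*√7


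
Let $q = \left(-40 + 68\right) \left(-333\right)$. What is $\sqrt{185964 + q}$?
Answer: $16 \sqrt{690} \approx 420.29$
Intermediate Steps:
$q = -9324$ ($q = 28 \left(-333\right) = -9324$)
$\sqrt{185964 + q} = \sqrt{185964 - 9324} = \sqrt{176640} = 16 \sqrt{690}$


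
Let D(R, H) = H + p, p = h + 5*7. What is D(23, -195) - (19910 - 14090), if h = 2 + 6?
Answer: -5972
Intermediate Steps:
h = 8
p = 43 (p = 8 + 5*7 = 8 + 35 = 43)
D(R, H) = 43 + H (D(R, H) = H + 43 = 43 + H)
D(23, -195) - (19910 - 14090) = (43 - 195) - (19910 - 14090) = -152 - 1*5820 = -152 - 5820 = -5972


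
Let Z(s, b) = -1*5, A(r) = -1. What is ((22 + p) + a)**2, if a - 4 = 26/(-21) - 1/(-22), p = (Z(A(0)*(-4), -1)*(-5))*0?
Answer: 131354521/213444 ≈ 615.41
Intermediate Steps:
Z(s, b) = -5
p = 0 (p = -5*(-5)*0 = 25*0 = 0)
a = 1297/462 (a = 4 + (26/(-21) - 1/(-22)) = 4 + (26*(-1/21) - 1*(-1/22)) = 4 + (-26/21 + 1/22) = 4 - 551/462 = 1297/462 ≈ 2.8074)
((22 + p) + a)**2 = ((22 + 0) + 1297/462)**2 = (22 + 1297/462)**2 = (11461/462)**2 = 131354521/213444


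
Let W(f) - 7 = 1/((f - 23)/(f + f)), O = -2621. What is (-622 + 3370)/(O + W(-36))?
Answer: -81066/77077 ≈ -1.0518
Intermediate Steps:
W(f) = 7 + 2*f/(-23 + f) (W(f) = 7 + 1/((f - 23)/(f + f)) = 7 + 1/((-23 + f)/((2*f))) = 7 + 1/((-23 + f)*(1/(2*f))) = 7 + 1/((-23 + f)/(2*f)) = 7 + 2*f/(-23 + f))
(-622 + 3370)/(O + W(-36)) = (-622 + 3370)/(-2621 + (-161 + 9*(-36))/(-23 - 36)) = 2748/(-2621 + (-161 - 324)/(-59)) = 2748/(-2621 - 1/59*(-485)) = 2748/(-2621 + 485/59) = 2748/(-154154/59) = 2748*(-59/154154) = -81066/77077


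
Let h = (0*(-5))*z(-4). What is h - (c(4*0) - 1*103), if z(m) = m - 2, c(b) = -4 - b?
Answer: 107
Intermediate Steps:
z(m) = -2 + m
h = 0 (h = (0*(-5))*(-2 - 4) = 0*(-6) = 0)
h - (c(4*0) - 1*103) = 0 - ((-4 - 4*0) - 1*103) = 0 - ((-4 - 1*0) - 103) = 0 - ((-4 + 0) - 103) = 0 - (-4 - 103) = 0 - 1*(-107) = 0 + 107 = 107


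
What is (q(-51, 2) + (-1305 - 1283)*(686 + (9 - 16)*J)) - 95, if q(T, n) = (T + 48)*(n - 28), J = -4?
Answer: -1847849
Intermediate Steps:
q(T, n) = (-28 + n)*(48 + T) (q(T, n) = (48 + T)*(-28 + n) = (-28 + n)*(48 + T))
(q(-51, 2) + (-1305 - 1283)*(686 + (9 - 16)*J)) - 95 = ((-1344 - 28*(-51) + 48*2 - 51*2) + (-1305 - 1283)*(686 + (9 - 16)*(-4))) - 95 = ((-1344 + 1428 + 96 - 102) - 2588*(686 - 7*(-4))) - 95 = (78 - 2588*(686 + 28)) - 95 = (78 - 2588*714) - 95 = (78 - 1847832) - 95 = -1847754 - 95 = -1847849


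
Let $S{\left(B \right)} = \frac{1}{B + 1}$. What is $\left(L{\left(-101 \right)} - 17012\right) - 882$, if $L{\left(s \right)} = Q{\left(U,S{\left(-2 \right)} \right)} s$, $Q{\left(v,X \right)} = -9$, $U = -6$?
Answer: $-16985$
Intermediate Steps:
$S{\left(B \right)} = \frac{1}{1 + B}$
$L{\left(s \right)} = - 9 s$
$\left(L{\left(-101 \right)} - 17012\right) - 882 = \left(\left(-9\right) \left(-101\right) - 17012\right) - 882 = \left(909 - 17012\right) - 882 = -16103 - 882 = -16985$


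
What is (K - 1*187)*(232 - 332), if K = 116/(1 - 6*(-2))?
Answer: 231500/13 ≈ 17808.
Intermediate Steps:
K = 116/13 (K = 116/(1 + 12) = 116/13 ≈ 8.9231)
(K - 1*187)*(232 - 332) = (116/13 - 1*187)*(232 - 332) = (116/13 - 187)*(-100) = -2315/13*(-100) = 231500/13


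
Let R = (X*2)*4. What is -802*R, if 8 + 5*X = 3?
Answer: 6416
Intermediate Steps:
X = -1 (X = -8/5 + (⅕)*3 = -8/5 + ⅗ = -1)
R = -8 (R = -1*2*4 = -2*4 = -8)
-802*R = -802*(-8) = 6416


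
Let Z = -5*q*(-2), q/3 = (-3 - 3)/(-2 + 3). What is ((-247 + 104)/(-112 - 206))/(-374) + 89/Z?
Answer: -20096/40545 ≈ -0.49565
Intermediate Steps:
q = -18 (q = 3*((-3 - 3)/(-2 + 3)) = 3*(-6/1) = 3*(-6*1) = 3*(-6) = -18)
Z = -180 (Z = -5*(-18)*(-2) = 90*(-2) = -180)
((-247 + 104)/(-112 - 206))/(-374) + 89/Z = ((-247 + 104)/(-112 - 206))/(-374) + 89/(-180) = -143/(-318)*(-1/374) + 89*(-1/180) = -143*(-1/318)*(-1/374) - 89/180 = (143/318)*(-1/374) - 89/180 = -13/10812 - 89/180 = -20096/40545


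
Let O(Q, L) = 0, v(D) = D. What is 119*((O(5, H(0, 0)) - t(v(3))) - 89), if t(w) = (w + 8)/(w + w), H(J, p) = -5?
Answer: -64855/6 ≈ -10809.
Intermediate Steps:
t(w) = (8 + w)/(2*w) (t(w) = (8 + w)/((2*w)) = (8 + w)*(1/(2*w)) = (8 + w)/(2*w))
119*((O(5, H(0, 0)) - t(v(3))) - 89) = 119*((0 - (8 + 3)/(2*3)) - 89) = 119*((0 - 11/(2*3)) - 89) = 119*((0 - 1*11/6) - 89) = 119*((0 - 11/6) - 89) = 119*(-11/6 - 89) = 119*(-545/6) = -64855/6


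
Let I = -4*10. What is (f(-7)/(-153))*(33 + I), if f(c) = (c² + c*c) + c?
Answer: 637/153 ≈ 4.1634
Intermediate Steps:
f(c) = c + 2*c² (f(c) = (c² + c²) + c = 2*c² + c = c + 2*c²)
I = -40
(f(-7)/(-153))*(33 + I) = (-7*(1 + 2*(-7))/(-153))*(33 - 40) = (-7*(1 - 14)*(-1/153))*(-7) = (-7*(-13)*(-1/153))*(-7) = (91*(-1/153))*(-7) = -91/153*(-7) = 637/153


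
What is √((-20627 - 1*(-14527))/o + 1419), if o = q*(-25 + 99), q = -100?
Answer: √7774958/74 ≈ 37.681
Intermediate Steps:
o = -7400 (o = -100*(-25 + 99) = -100*74 = -7400)
√((-20627 - 1*(-14527))/o + 1419) = √((-20627 - 1*(-14527))/(-7400) + 1419) = √((-20627 + 14527)*(-1/7400) + 1419) = √(-6100*(-1/7400) + 1419) = √(61/74 + 1419) = √(105067/74) = √7774958/74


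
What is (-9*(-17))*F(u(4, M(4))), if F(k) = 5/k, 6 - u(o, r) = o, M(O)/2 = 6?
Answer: 765/2 ≈ 382.50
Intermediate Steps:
M(O) = 12 (M(O) = 2*6 = 12)
u(o, r) = 6 - o
(-9*(-17))*F(u(4, M(4))) = (-9*(-17))*(5/(6 - 1*4)) = 153*(5/(6 - 4)) = 153*(5/2) = 765/2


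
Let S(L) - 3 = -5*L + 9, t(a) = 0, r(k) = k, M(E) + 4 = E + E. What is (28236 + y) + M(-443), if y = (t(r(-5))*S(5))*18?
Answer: 27346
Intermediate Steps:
M(E) = -4 + 2*E (M(E) = -4 + (E + E) = -4 + 2*E)
S(L) = 12 - 5*L (S(L) = 3 + (-5*L + 9) = 3 + (9 - 5*L) = 12 - 5*L)
y = 0 (y = (0*(12 - 5*5))*18 = (0*(12 - 25))*18 = (0*(-13))*18 = 0*18 = 0)
(28236 + y) + M(-443) = (28236 + 0) + (-4 + 2*(-443)) = 28236 + (-4 - 886) = 28236 - 890 = 27346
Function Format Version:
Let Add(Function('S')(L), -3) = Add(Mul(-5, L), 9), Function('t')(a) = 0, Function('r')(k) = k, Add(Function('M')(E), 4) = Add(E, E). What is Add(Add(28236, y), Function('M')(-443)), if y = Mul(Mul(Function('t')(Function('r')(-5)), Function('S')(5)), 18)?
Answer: 27346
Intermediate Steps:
Function('M')(E) = Add(-4, Mul(2, E)) (Function('M')(E) = Add(-4, Add(E, E)) = Add(-4, Mul(2, E)))
Function('S')(L) = Add(12, Mul(-5, L)) (Function('S')(L) = Add(3, Add(Mul(-5, L), 9)) = Add(3, Add(9, Mul(-5, L))) = Add(12, Mul(-5, L)))
y = 0 (y = Mul(Mul(0, Add(12, Mul(-5, 5))), 18) = Mul(Mul(0, Add(12, -25)), 18) = Mul(Mul(0, -13), 18) = Mul(0, 18) = 0)
Add(Add(28236, y), Function('M')(-443)) = Add(Add(28236, 0), Add(-4, Mul(2, -443))) = Add(28236, Add(-4, -886)) = Add(28236, -890) = 27346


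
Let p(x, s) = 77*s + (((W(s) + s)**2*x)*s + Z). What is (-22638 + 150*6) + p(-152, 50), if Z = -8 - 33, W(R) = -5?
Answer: -15407929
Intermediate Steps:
Z = -41
p(x, s) = -41 + 77*s + s*x*(-5 + s)**2 (p(x, s) = 77*s + (((-5 + s)**2*x)*s - 41) = 77*s + ((x*(-5 + s)**2)*s - 41) = 77*s + (s*x*(-5 + s)**2 - 41) = 77*s + (-41 + s*x*(-5 + s)**2) = -41 + 77*s + s*x*(-5 + s)**2)
(-22638 + 150*6) + p(-152, 50) = (-22638 + 150*6) + (-41 + 77*50 + 50*(-152)*(-5 + 50)**2) = (-22638 + 900) + (-41 + 3850 + 50*(-152)*45**2) = -21738 + (-41 + 3850 + 50*(-152)*2025) = -21738 + (-41 + 3850 - 15390000) = -21738 - 15386191 = -15407929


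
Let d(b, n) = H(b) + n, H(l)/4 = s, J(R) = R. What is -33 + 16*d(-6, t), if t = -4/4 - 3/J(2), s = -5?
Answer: -393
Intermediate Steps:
H(l) = -20 (H(l) = 4*(-5) = -20)
t = -5/2 (t = -4/4 - 3/2 = -4*¼ - 3*½ = -1 - 3/2 = -5/2 ≈ -2.5000)
d(b, n) = -20 + n
-33 + 16*d(-6, t) = -33 + 16*(-20 - 5/2) = -33 + 16*(-45/2) = -33 - 360 = -393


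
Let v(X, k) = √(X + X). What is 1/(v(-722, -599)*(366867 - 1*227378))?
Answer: -I/5300582 ≈ -1.8866e-7*I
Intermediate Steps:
v(X, k) = √2*√X (v(X, k) = √(2*X) = √2*√X)
1/(v(-722, -599)*(366867 - 1*227378)) = 1/(((√2*√(-722)))*(366867 - 1*227378)) = 1/(((√2*(19*I*√2)))*(366867 - 227378)) = 1/((38*I)*139489) = -I/38*(1/139489) = -I/5300582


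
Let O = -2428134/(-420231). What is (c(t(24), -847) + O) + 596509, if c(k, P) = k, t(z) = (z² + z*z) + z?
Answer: 83722731123/140077 ≈ 5.9769e+5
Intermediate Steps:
t(z) = z + 2*z² (t(z) = (z² + z²) + z = 2*z² + z = z + 2*z²)
O = 809378/140077 (O = -2428134*(-1/420231) = 809378/140077 ≈ 5.7781)
(c(t(24), -847) + O) + 596509 = (24*(1 + 2*24) + 809378/140077) + 596509 = (24*(1 + 48) + 809378/140077) + 596509 = (24*49 + 809378/140077) + 596509 = (1176 + 809378/140077) + 596509 = 165539930/140077 + 596509 = 83722731123/140077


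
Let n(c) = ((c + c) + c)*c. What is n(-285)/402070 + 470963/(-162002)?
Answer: -7494212803/3256807207 ≈ -2.3011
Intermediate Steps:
n(c) = 3*c**2 (n(c) = (2*c + c)*c = (3*c)*c = 3*c**2)
n(-285)/402070 + 470963/(-162002) = (3*(-285)**2)/402070 + 470963/(-162002) = (3*81225)*(1/402070) + 470963*(-1/162002) = 243675*(1/402070) - 470963/162002 = 48735/80414 - 470963/162002 = -7494212803/3256807207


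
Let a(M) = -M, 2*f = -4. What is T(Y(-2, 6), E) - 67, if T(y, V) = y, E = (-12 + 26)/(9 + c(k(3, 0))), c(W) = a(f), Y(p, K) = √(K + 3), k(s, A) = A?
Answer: -64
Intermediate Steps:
f = -2 (f = (½)*(-4) = -2)
Y(p, K) = √(3 + K)
c(W) = 2 (c(W) = -1*(-2) = 2)
E = 14/11 (E = (-12 + 26)/(9 + 2) = 14/11 ≈ 1.2727)
T(Y(-2, 6), E) - 67 = √(3 + 6) - 67 = √9 - 67 = 3 - 67 = -64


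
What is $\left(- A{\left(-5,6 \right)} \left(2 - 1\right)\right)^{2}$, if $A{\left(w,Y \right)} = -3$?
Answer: $9$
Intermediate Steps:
$\left(- A{\left(-5,6 \right)} \left(2 - 1\right)\right)^{2} = \left(\left(-1\right) \left(-3\right) \left(2 - 1\right)\right)^{2} = \left(3 \left(2 - 1\right)\right)^{2} = \left(3 \cdot 1\right)^{2} = 3^{2} = 9$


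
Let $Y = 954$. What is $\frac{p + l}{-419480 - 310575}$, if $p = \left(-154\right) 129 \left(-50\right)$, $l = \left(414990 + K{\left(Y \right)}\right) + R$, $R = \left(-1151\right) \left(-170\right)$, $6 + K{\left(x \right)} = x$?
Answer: $- \frac{1604908}{730055} \approx -2.1983$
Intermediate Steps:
$K{\left(x \right)} = -6 + x$
$R = 195670$
$l = 611608$ ($l = \left(414990 + \left(-6 + 954\right)\right) + 195670 = \left(414990 + 948\right) + 195670 = 415938 + 195670 = 611608$)
$p = 993300$ ($p = \left(-19866\right) \left(-50\right) = 993300$)
$\frac{p + l}{-419480 - 310575} = \frac{993300 + 611608}{-419480 - 310575} = \frac{1604908}{-730055} = 1604908 \left(- \frac{1}{730055}\right) = - \frac{1604908}{730055}$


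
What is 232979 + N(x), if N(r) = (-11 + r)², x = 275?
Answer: 302675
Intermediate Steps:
232979 + N(x) = 232979 + (-11 + 275)² = 232979 + 264² = 232979 + 69696 = 302675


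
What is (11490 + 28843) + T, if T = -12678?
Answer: 27655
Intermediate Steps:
(11490 + 28843) + T = (11490 + 28843) - 12678 = 40333 - 12678 = 27655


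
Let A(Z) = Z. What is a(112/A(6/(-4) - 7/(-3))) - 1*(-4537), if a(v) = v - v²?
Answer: -334799/25 ≈ -13392.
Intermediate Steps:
a(112/A(6/(-4) - 7/(-3))) - 1*(-4537) = (112/(6/(-4) - 7/(-3)))*(1 - 112/(6/(-4) - 7/(-3))) - 1*(-4537) = (112/(6*(-¼) - 7*(-⅓)))*(1 - 112/(6*(-¼) - 7*(-⅓))) + 4537 = (112/(-3/2 + 7/3))*(1 - 112/(-3/2 + 7/3)) + 4537 = (112/(⅚))*(1 - 112/⅚) + 4537 = (112*(6/5))*(1 - 112*6/5) + 4537 = 672*(1 - 1*672/5)/5 + 4537 = 672*(1 - 672/5)/5 + 4537 = (672/5)*(-667/5) + 4537 = -448224/25 + 4537 = -334799/25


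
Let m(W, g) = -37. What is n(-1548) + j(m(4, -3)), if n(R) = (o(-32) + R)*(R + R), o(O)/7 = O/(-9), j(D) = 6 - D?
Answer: 4715595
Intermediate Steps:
o(O) = -7*O/9 (o(O) = 7*(O/(-9)) = 7*(O*(-⅑)) = 7*(-O/9) = -7*O/9)
n(R) = 2*R*(224/9 + R) (n(R) = (-7/9*(-32) + R)*(R + R) = (224/9 + R)*(2*R) = 2*R*(224/9 + R))
n(-1548) + j(m(4, -3)) = (2/9)*(-1548)*(224 + 9*(-1548)) + (6 - 1*(-37)) = (2/9)*(-1548)*(224 - 13932) + (6 + 37) = (2/9)*(-1548)*(-13708) + 43 = 4715552 + 43 = 4715595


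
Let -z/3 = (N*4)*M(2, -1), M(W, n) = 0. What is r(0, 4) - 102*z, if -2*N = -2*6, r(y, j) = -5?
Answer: -5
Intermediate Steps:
N = 6 (N = -(-1)*6 = -½*(-12) = 6)
z = 0 (z = -3*6*4*0 = -72*0 = -3*0 = 0)
r(0, 4) - 102*z = -5 - 102*0 = -5 + 0 = -5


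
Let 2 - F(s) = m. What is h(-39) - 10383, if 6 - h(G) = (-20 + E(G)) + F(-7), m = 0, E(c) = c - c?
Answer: -10359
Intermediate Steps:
E(c) = 0
F(s) = 2 (F(s) = 2 - 1*0 = 2 + 0 = 2)
h(G) = 24 (h(G) = 6 - ((-20 + 0) + 2) = 6 - (-20 + 2) = 6 - 1*(-18) = 6 + 18 = 24)
h(-39) - 10383 = 24 - 10383 = -10359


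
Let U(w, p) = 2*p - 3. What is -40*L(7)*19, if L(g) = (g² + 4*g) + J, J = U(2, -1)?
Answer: -54720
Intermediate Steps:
U(w, p) = -3 + 2*p
J = -5 (J = -3 + 2*(-1) = -3 - 2 = -5)
L(g) = -5 + g² + 4*g (L(g) = (g² + 4*g) - 5 = -5 + g² + 4*g)
-40*L(7)*19 = -40*(-5 + 7² + 4*7)*19 = -40*(-5 + 49 + 28)*19 = -40*72*19 = -2880*19 = -54720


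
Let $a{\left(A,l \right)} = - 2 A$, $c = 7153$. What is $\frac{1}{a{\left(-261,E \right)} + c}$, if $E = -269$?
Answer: $\frac{1}{7675} \approx 0.00013029$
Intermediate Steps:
$\frac{1}{a{\left(-261,E \right)} + c} = \frac{1}{\left(-2\right) \left(-261\right) + 7153} = \frac{1}{522 + 7153} = \frac{1}{7675}$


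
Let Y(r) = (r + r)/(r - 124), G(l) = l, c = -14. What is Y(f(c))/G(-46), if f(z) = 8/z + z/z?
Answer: 3/19895 ≈ 0.00015079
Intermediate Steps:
f(z) = 1 + 8/z (f(z) = 8/z + 1 = 1 + 8/z)
Y(r) = 2*r/(-124 + r) (Y(r) = (2*r)/(-124 + r) = 2*r/(-124 + r))
Y(f(c))/G(-46) = (2*((8 - 14)/(-14))/(-124 + (8 - 14)/(-14)))/(-46) = (2*(-1/14*(-6))/(-124 - 1/14*(-6)))*(-1/46) = (2*(3/7)/(-124 + 3/7))*(-1/46) = (2*(3/7)/(-865/7))*(-1/46) = (2*(3/7)*(-7/865))*(-1/46) = -6/865*(-1/46) = 3/19895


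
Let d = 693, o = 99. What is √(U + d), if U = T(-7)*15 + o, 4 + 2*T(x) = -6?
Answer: √717 ≈ 26.777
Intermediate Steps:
T(x) = -5 (T(x) = -2 + (½)*(-6) = -2 - 3 = -5)
U = 24 (U = -5*15 + 99 = -75 + 99 = 24)
√(U + d) = √(24 + 693) = √717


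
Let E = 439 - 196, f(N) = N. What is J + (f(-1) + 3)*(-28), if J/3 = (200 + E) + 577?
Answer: 3004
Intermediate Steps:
E = 243
J = 3060 (J = 3*((200 + 243) + 577) = 3*(443 + 577) = 3*1020 = 3060)
J + (f(-1) + 3)*(-28) = 3060 + (-1 + 3)*(-28) = 3060 + 2*(-28) = 3060 - 56 = 3004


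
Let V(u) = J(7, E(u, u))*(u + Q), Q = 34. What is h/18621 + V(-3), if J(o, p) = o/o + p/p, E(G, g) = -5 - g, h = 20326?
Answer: 1174828/18621 ≈ 63.092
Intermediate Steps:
J(o, p) = 2 (J(o, p) = 1 + 1 = 2)
V(u) = 68 + 2*u (V(u) = 2*(u + 34) = 2*(34 + u) = 68 + 2*u)
h/18621 + V(-3) = 20326/18621 + (68 + 2*(-3)) = 20326*(1/18621) + (68 - 6) = 20326/18621 + 62 = 1174828/18621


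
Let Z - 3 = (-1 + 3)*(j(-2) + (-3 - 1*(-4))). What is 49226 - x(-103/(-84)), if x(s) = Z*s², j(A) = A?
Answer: 347328047/7056 ≈ 49225.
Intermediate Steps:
Z = 1 (Z = 3 + (-1 + 3)*(-2 + (-3 - 1*(-4))) = 3 + 2*(-2 + (-3 + 4)) = 3 + 2*(-2 + 1) = 3 + 2*(-1) = 3 - 2 = 1)
x(s) = s² (x(s) = 1*s² = s²)
49226 - x(-103/(-84)) = 49226 - (-103/(-84))² = 49226 - (-103*(-1/84))² = 49226 - (103/84)² = 49226 - 1*10609/7056 = 49226 - 10609/7056 = 347328047/7056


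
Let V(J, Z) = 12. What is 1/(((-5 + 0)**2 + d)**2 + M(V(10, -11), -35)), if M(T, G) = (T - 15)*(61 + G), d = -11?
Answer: 1/118 ≈ 0.0084746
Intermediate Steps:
M(T, G) = (-15 + T)*(61 + G)
1/(((-5 + 0)**2 + d)**2 + M(V(10, -11), -35)) = 1/(((-5 + 0)**2 - 11)**2 + (-915 - 15*(-35) + 61*12 - 35*12)) = 1/(((-5)**2 - 11)**2 + (-915 + 525 + 732 - 420)) = 1/((25 - 11)**2 - 78) = 1/(14**2 - 78) = 1/(196 - 78) = 1/118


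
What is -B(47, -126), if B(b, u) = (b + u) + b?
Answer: 32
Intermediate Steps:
B(b, u) = u + 2*b
-B(47, -126) = -(-126 + 2*47) = -(-126 + 94) = -1*(-32) = 32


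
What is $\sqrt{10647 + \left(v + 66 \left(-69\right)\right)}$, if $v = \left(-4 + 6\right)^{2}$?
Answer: $\sqrt{6097} \approx 78.083$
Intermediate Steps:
$v = 4$ ($v = 2^{2} = 4$)
$\sqrt{10647 + \left(v + 66 \left(-69\right)\right)} = \sqrt{10647 + \left(4 + 66 \left(-69\right)\right)} = \sqrt{10647 + \left(4 - 4554\right)} = \sqrt{10647 - 4550} = \sqrt{6097}$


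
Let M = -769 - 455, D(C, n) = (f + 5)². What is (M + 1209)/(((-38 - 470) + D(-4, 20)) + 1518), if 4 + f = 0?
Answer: -5/337 ≈ -0.014837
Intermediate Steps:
f = -4 (f = -4 + 0 = -4)
D(C, n) = 1 (D(C, n) = (-4 + 5)² = 1² = 1)
M = -1224
(M + 1209)/(((-38 - 470) + D(-4, 20)) + 1518) = (-1224 + 1209)/(((-38 - 470) + 1) + 1518) = -15/((-508 + 1) + 1518) = -15/(-507 + 1518) = -15/1011 = (1/1011)*(-15) = -5/337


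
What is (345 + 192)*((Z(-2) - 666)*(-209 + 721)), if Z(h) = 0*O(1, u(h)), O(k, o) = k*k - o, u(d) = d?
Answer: -183112704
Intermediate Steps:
O(k, o) = k² - o
Z(h) = 0 (Z(h) = 0*(1² - h) = 0*(1 - h) = 0)
(345 + 192)*((Z(-2) - 666)*(-209 + 721)) = (345 + 192)*((0 - 666)*(-209 + 721)) = 537*(-666*512) = 537*(-340992) = -183112704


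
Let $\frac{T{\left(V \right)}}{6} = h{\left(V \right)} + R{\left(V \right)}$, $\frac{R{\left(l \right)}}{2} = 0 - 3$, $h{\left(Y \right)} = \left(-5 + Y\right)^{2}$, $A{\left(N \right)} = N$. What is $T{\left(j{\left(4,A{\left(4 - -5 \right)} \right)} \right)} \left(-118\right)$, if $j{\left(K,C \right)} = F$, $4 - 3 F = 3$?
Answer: $- \frac{33512}{3} \approx -11171.0$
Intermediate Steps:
$F = \frac{1}{3}$ ($F = \frac{4}{3} - 1 = \frac{1}{3} \approx 0.33333$)
$j{\left(K,C \right)} = \frac{1}{3}$
$R{\left(l \right)} = -6$ ($R{\left(l \right)} = 2 \left(0 - 3\right) = 2 \left(-3\right) = -6$)
$T{\left(V \right)} = -36 + 6 \left(-5 + V\right)^{2}$ ($T{\left(V \right)} = 6 \left(\left(-5 + V\right)^{2} - 6\right) = 6 \left(-6 + \left(-5 + V\right)^{2}\right) = -36 + 6 \left(-5 + V\right)^{2}$)
$T{\left(j{\left(4,A{\left(4 - -5 \right)} \right)} \right)} \left(-118\right) = \left(-36 + 6 \left(-5 + \frac{1}{3}\right)^{2}\right) \left(-118\right) = \left(-36 + 6 \left(- \frac{14}{3}\right)^{2}\right) \left(-118\right) = \left(-36 + 6 \cdot \frac{196}{9}\right) \left(-118\right) = \left(-36 + \frac{392}{3}\right) \left(-118\right) = \frac{284}{3} \left(-118\right) = - \frac{33512}{3}$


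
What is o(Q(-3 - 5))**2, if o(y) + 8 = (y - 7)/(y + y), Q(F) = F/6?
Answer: 1521/64 ≈ 23.766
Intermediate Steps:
Q(F) = F/6 (Q(F) = F*(1/6) = F/6)
o(y) = -8 + (-7 + y)/(2*y) (o(y) = -8 + (y - 7)/(y + y) = -8 + (-7 + y)/((2*y)) = -8 + (-7 + y)*(1/(2*y)) = -8 + (-7 + y)/(2*y))
o(Q(-3 - 5))**2 = ((-7 - 5*(-3 - 5)/2)/(2*(((-3 - 5)/6))))**2 = ((-7 - 5*(-8)/2)/(2*(((1/6)*(-8)))))**2 = ((-7 - 15*(-4/3))/(2*(-4/3)))**2 = ((1/2)*(-3/4)*(-7 + 20))**2 = ((1/2)*(-3/4)*13)**2 = (-39/8)**2 = 1521/64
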